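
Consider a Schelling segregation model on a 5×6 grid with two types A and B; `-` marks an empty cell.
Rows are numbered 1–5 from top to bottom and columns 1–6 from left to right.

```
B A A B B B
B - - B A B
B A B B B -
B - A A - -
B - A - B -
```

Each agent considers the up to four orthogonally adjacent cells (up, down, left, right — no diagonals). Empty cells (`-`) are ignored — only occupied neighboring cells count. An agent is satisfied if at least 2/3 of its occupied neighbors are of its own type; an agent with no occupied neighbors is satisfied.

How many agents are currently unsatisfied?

Row 1: (1,1)B 1/2 unhappy · (1,2)A 1/2 unhappy · (1,3)A 1/2 unhappy · (1,4)B 2/3 ok · (1,5)B 2/3 ok · (1,6)B 2/2 ok
Row 2: (2,1)B 2/2 ok · (2,4)B 2/3 ok · (2,5)A 0/4 unhappy · (2,6)B 1/2 unhappy
Row 3: (3,1)B 2/3 ok · (3,2)A 0/2 unhappy · (3,3)B 1/3 unhappy · (3,4)B 3/4 ok · (3,5)B 1/2 unhappy
Row 4: (4,1)B 2/2 ok · (4,3)A 2/3 ok · (4,4)A 1/2 unhappy
Row 5: (5,1)B 1/1 ok · (5,3)A 1/1 ok · (5,5)B 0/0 ok
Unsatisfied: (1,1), (1,2), (1,3), (2,5), (2,6), (3,2), (3,3), (3,5), (4,4) — 9 in total.

9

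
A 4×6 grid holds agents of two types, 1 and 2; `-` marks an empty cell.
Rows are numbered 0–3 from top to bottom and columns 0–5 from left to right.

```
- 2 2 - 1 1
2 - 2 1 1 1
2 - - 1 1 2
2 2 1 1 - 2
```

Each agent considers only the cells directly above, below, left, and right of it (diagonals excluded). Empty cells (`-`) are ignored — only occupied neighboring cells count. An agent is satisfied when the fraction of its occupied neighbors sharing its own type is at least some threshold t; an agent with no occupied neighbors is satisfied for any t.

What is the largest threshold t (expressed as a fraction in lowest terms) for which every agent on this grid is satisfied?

1/3

Row 0: (0,1)2 1/1 · (0,2)2 2/2 · (0,4)1 2/2 · (0,5)1 2/2
Row 1: (1,0)2 1/1 · (1,2)2 1/2 · (1,3)1 2/3 · (1,4)1 4/4 · (1,5)1 2/3
Row 2: (2,0)2 2/2 · (2,3)1 3/3 · (2,4)1 2/3 · (2,5)2 1/3
Row 3: (3,0)2 2/2 · (3,1)2 1/2 · (3,2)1 1/2 · (3,3)1 2/2 · (3,5)2 1/1
The smallest same-type fraction is 1/3 at (2,5), which reduces to 1/3. Any threshold above that leaves this agent unsatisfied.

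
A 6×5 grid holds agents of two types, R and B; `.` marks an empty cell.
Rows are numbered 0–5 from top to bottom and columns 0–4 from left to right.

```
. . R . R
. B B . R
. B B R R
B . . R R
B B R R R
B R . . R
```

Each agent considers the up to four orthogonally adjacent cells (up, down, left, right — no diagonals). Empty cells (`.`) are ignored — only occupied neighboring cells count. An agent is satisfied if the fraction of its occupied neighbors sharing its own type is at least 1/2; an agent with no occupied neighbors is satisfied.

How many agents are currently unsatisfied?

3

(0,2)R 0/1 unhappy
(0,4)R 1/1 ok
(1,1)B 2/2 ok
(1,2)B 2/3 ok
(1,4)R 2/2 ok
(2,1)B 2/2 ok
(2,2)B 2/3 ok
(2,3)R 2/3 ok
(2,4)R 3/3 ok
(3,0)B 1/1 ok
(3,3)R 3/3 ok
(3,4)R 3/3 ok
(4,0)B 3/3 ok
(4,1)B 1/3 unhappy
(4,2)R 1/2 ok
(4,3)R 3/3 ok
(4,4)R 3/3 ok
(5,0)B 1/2 ok
(5,1)R 0/2 unhappy
(5,4)R 1/1 ok
Unsatisfied: (0,2), (4,1), (5,1) — 3 in total.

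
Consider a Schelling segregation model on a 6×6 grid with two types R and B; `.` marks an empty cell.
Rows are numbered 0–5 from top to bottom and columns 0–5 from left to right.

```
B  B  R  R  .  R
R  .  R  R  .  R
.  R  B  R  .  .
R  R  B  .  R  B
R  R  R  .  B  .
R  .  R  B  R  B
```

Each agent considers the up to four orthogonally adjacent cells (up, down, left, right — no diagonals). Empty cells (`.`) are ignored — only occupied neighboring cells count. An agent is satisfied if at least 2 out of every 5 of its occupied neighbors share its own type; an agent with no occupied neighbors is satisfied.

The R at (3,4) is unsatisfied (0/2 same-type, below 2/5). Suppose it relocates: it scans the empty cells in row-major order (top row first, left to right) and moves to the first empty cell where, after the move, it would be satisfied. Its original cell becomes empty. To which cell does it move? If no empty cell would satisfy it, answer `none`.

(0,4)

Vacating (3,4). Empty cells in order:
  (0,4): 2/2 same-type → satisfied — stop here.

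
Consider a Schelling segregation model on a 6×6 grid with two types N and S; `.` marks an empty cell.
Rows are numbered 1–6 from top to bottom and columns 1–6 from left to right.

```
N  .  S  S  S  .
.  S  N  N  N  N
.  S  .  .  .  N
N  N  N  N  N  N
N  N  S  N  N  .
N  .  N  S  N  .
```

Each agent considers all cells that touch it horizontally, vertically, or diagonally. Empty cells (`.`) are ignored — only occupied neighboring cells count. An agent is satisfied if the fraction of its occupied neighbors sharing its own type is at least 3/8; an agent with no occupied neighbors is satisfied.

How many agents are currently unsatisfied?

6

Row 1: (1,1)N 0/1 ✗ · (1,3)S 2/4 ✓ · (1,4)S 2/5 ✓ · (1,5)S 1/4 ✗
Row 2: (2,2)S 2/4 ✓ · (2,3)N 1/5 ✗ · (2,4)N 2/5 ✓ · (2,5)N 3/5 ✓ · (2,6)N 2/3 ✓
Row 3: (3,2)S 1/5 ✗ · (3,6)N 4/4 ✓
Row 4: (4,1)N 3/4 ✓ · (4,2)N 4/6 ✓ · (4,3)N 4/6 ✓ · (4,4)N 4/5 ✓ · (4,5)N 5/5 ✓ · (4,6)N 3/3 ✓
Row 5: (5,1)N 4/4 ✓ · (5,2)N 6/7 ✓ · (5,3)S 1/7 ✗ · (5,4)N 6/8 ✓ · (5,5)N 5/6 ✓
Row 6: (6,1)N 2/2 ✓ · (6,3)N 2/4 ✓ · (6,4)S 1/5 ✗ · (6,5)N 2/3 ✓
Unsatisfied: (1,1), (1,5), (2,3), (3,2), (5,3), (6,4) — 6 in total.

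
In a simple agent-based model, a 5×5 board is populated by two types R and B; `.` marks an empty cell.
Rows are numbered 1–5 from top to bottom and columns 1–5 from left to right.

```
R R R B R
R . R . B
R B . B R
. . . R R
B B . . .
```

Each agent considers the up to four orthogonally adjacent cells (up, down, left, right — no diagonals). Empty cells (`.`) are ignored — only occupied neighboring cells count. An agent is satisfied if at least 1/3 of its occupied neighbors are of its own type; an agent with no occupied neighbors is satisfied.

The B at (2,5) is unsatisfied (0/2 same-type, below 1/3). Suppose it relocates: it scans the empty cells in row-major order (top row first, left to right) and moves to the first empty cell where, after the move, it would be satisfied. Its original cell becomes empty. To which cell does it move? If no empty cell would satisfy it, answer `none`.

(2,4)

Vacating (2,5). Empty cells in order:
  (2,2): 1/4 same-type → still unsatisfied.
  (2,4): 2/3 same-type → satisfied — stop here.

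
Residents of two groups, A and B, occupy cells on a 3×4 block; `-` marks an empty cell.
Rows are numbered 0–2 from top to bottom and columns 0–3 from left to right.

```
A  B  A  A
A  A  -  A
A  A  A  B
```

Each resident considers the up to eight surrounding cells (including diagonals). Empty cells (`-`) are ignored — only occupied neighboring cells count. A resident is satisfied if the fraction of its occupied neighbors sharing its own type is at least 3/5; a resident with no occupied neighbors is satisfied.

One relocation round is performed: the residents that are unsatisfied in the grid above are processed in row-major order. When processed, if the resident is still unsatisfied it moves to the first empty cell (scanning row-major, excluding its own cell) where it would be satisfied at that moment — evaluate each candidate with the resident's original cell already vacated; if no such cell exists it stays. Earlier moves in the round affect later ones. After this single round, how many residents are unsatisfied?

2

Initially unsatisfied (in order): (0,1), (2,3).
  (0,1): no empty cell satisfies it; stays.
  (2,3): no empty cell satisfies it; stays.
Resulting grid:
A B A A
A A - A
A A A B
Unsatisfied now: (0,1), (2,3).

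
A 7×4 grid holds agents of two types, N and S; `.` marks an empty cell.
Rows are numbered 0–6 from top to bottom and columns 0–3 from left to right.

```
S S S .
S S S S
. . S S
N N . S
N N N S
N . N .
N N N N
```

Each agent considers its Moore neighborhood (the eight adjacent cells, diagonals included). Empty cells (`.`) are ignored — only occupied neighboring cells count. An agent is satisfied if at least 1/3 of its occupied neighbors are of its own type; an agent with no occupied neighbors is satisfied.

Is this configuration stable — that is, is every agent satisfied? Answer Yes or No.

Yes

Row 0: (0,0)S 3/3 ✓ · (0,1)S 5/5 ✓ · (0,2)S 4/4 ✓
Row 1: (1,0)S 3/3 ✓ · (1,1)S 6/6 ✓ · (1,2)S 6/6 ✓ · (1,3)S 4/4 ✓
Row 2: (2,2)S 5/6 ✓ · (2,3)S 4/4 ✓
Row 3: (3,0)N 3/3 ✓ · (3,1)N 4/5 ✓ · (3,3)S 3/4 ✓
Row 4: (4,0)N 4/4 ✓ · (4,1)N 6/6 ✓ · (4,2)N 3/5 ✓ · (4,3)S 1/3 ✓
Row 5: (5,0)N 4/4 ✓ · (5,2)N 5/6 ✓
Row 6: (6,0)N 2/2 ✓ · (6,1)N 4/4 ✓ · (6,2)N 3/3 ✓ · (6,3)N 2/2 ✓
All meet the threshold, so the configuration is stable.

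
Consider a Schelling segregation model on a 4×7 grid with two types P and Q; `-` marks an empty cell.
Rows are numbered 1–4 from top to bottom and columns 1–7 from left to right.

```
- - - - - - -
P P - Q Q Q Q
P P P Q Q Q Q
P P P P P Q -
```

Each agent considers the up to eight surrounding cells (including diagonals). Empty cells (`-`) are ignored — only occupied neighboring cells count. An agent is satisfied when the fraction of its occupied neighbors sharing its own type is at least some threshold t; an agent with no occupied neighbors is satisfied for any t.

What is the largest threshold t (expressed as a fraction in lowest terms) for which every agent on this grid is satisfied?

1/5

(2,1)P 3/3
(2,2)P 4/4
(2,4)Q 3/4
(2,5)Q 5/5
(2,6)Q 5/5
(2,7)Q 3/3
(3,1)P 5/5
(3,2)P 7/7
(3,3)P 5/7
(3,4)Q 3/7
(3,5)Q 6/8
(3,6)Q 6/7
(3,7)Q 4/4
(4,1)P 3/3
(4,2)P 5/5
(4,3)P 4/5
(4,4)P 3/5
(4,5)P 1/5
(4,6)Q 3/4
The smallest same-type fraction is 1/5 at (4,5), which reduces to 1/5. Any threshold above that leaves this agent unsatisfied.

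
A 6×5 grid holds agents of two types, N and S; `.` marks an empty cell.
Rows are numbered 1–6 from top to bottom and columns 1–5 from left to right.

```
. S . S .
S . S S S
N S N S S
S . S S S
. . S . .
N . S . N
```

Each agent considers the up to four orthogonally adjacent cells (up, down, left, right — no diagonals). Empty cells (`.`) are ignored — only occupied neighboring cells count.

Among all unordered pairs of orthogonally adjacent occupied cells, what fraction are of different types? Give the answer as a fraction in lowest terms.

Scan each occupied cell's neighbors to the right and below so each pair is counted once.
From row 1: 0 unlike of 1 pairs (running 0/1).
From row 2: 2 unlike of 6 pairs (running 2/7).
From row 3: 5 unlike of 8 pairs (running 7/15).
From row 4: 0 unlike of 3 pairs (running 7/18).
From row 5: 0 unlike of 1 pairs (running 7/19).
Total adjacent occupied pairs: 19; unlike-type pairs: 7.
7/19 is already in lowest terms.

7/19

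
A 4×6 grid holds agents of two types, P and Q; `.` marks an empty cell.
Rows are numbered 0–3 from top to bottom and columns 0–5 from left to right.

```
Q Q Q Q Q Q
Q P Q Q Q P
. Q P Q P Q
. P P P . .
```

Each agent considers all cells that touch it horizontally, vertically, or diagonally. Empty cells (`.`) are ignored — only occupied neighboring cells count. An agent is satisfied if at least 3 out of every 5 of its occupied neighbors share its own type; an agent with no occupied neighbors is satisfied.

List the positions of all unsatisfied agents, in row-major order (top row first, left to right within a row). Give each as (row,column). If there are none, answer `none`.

(0,0)Q 2/3 ok
(0,1)Q 4/5 ok
(0,2)Q 4/5 ok
(0,3)Q 5/5 ok
(0,4)Q 4/5 ok
(0,5)Q 2/3 ok
(1,0)Q 3/4 ok
(1,1)P 1/7 unhappy
(1,2)Q 6/8 ok
(1,3)Q 6/8 ok
(1,4)Q 6/8 ok
(1,5)P 1/5 unhappy
(2,1)Q 2/6 unhappy
(2,2)P 4/8 unhappy
(2,3)Q 3/7 unhappy
(2,4)P 2/6 unhappy
(2,5)Q 1/3 unhappy
(3,1)P 2/3 ok
(3,2)P 3/5 ok
(3,3)P 3/4 ok

(1,1), (1,5), (2,1), (2,2), (2,3), (2,4), (2,5)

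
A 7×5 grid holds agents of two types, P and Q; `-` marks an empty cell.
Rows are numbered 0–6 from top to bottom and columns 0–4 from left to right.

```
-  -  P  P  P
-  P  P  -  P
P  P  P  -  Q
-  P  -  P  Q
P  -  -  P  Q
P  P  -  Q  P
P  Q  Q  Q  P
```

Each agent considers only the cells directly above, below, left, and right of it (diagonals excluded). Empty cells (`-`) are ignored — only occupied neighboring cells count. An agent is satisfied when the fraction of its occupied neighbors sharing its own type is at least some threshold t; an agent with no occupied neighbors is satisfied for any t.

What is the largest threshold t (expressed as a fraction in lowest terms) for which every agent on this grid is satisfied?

(0,2)P 2/2
(0,3)P 2/2
(0,4)P 2/2
(1,1)P 2/2
(1,2)P 3/3
(1,4)P 1/2
(2,0)P 1/1
(2,1)P 4/4
(2,2)P 2/2
(2,4)Q 1/2
(3,1)P 1/1
(3,3)P 1/2
(3,4)Q 2/3
(4,0)P 1/1
(4,3)P 1/3
(4,4)Q 1/3
(5,0)P 3/3
(5,1)P 1/2
(5,3)Q 1/3
(5,4)P 1/3
(6,0)P 1/2
(6,1)Q 1/3
(6,2)Q 2/2
(6,3)Q 2/3
(6,4)P 1/2
The smallest same-type fraction is 1/3 at (4,3), which reduces to 1/3. Any threshold above that leaves this agent unsatisfied.

1/3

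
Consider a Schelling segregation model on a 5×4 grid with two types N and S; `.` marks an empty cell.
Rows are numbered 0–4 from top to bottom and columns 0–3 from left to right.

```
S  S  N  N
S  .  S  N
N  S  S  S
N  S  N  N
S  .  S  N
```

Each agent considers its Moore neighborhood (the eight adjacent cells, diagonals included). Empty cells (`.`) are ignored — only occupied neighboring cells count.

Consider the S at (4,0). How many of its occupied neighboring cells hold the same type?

1

Occupied neighbors of (4,0): (3,0)=N, (3,1)=S.
Same type (S): 1 of 2.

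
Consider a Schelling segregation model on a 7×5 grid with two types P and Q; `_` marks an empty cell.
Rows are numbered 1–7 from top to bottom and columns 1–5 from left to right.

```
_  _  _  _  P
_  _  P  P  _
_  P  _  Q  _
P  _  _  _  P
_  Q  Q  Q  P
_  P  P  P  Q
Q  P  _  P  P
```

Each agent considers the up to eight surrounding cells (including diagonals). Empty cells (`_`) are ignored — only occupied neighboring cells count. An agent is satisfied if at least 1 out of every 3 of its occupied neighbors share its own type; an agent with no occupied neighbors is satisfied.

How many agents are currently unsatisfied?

(1,5)P 1/1 ✓
(2,3)P 2/3 ✓
(2,4)P 2/3 ✓
(3,2)P 2/2 ✓
(3,4)Q 0/3 ✗
(4,1)P 1/2 ✓
(4,5)P 1/3 ✓
(5,2)Q 1/4 ✗
(5,3)Q 2/5 ✓
(5,4)Q 2/6 ✓
(5,5)P 2/4 ✓
(6,2)P 2/5 ✓
(6,3)P 4/7 ✓
(6,4)P 4/7 ✓
(6,5)Q 1/5 ✗
(7,1)Q 0/2 ✗
(7,2)P 2/3 ✓
(7,4)P 3/4 ✓
(7,5)P 2/3 ✓
Unsatisfied: (3,4), (5,2), (6,5), (7,1) — 4 in total.

4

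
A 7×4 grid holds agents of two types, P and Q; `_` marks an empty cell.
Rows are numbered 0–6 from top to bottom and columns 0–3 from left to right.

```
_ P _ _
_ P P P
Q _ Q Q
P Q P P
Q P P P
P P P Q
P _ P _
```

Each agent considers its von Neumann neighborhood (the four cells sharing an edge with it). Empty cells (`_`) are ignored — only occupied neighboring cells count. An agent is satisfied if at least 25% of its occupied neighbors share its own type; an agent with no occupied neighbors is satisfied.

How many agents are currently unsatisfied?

Row 0: (0,1)P 1/1 satisfied
Row 1: (1,1)P 2/2 satisfied · (1,2)P 2/3 satisfied · (1,3)P 1/2 satisfied
Row 2: (2,0)Q 0/1 not · (2,2)Q 1/3 satisfied · (2,3)Q 1/3 satisfied
Row 3: (3,0)P 0/3 not · (3,1)Q 0/3 not · (3,2)P 2/4 satisfied · (3,3)P 2/3 satisfied
Row 4: (4,0)Q 0/3 not · (4,1)P 2/4 satisfied · (4,2)P 4/4 satisfied · (4,3)P 2/3 satisfied
Row 5: (5,0)P 2/3 satisfied · (5,1)P 3/3 satisfied · (5,2)P 3/4 satisfied · (5,3)Q 0/2 not
Row 6: (6,0)P 1/1 satisfied · (6,2)P 1/1 satisfied
Unsatisfied: (2,0), (3,0), (3,1), (4,0), (5,3) — 5 in total.

5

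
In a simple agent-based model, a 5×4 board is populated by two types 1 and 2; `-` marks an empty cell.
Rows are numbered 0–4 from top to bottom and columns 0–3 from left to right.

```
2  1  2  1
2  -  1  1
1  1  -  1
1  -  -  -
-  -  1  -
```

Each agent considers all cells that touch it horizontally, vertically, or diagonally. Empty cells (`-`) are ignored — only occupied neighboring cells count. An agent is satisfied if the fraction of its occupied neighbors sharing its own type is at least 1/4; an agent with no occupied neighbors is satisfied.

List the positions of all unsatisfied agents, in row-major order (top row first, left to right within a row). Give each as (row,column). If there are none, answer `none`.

Row 0: (0,0)2 1/2 ✓ · (0,1)1 1/4 ✓ · (0,2)2 0/4 ✗ · (0,3)1 2/3 ✓
Row 1: (1,0)2 1/4 ✓ · (1,2)1 5/6 ✓ · (1,3)1 3/4 ✓
Row 2: (2,0)1 2/3 ✓ · (2,1)1 3/4 ✓ · (2,3)1 2/2 ✓
Row 3: (3,0)1 2/2 ✓
Row 4: (4,2)1 0/0 ✓

(0,2)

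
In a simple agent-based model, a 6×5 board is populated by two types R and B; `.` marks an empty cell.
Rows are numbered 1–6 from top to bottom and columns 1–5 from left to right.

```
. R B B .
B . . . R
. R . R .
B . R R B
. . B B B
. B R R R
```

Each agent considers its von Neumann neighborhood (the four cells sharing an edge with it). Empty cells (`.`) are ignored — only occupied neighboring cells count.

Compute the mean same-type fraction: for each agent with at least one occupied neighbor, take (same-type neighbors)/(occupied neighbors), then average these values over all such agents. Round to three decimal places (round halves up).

(1,2)R 0/1
(1,3)B 1/2
(1,4)B 1/1
(2,1)B — no occupied neighbors
(2,5)R — no occupied neighbors
(3,2)R — no occupied neighbors
(3,4)R 1/1
(4,1)B — no occupied neighbors
(4,3)R 1/2
(4,4)R 2/4
(4,5)B 1/2
(5,3)B 1/3
(5,4)B 2/4
(5,5)B 2/3
(6,2)B 0/1
(6,3)R 1/3
(6,4)R 2/3
(6,5)R 1/2
Sum over 14 agents: 0/1 + 1/2 + 1/1 + 1/1 + 1/2 + 2/4 + 1/2 + 1/3 + 2/4 + 2/3 + 0/1 + 1/3 + 2/3 + 1/2 = 7; mean = 7 ÷ 14 = 1/2 = 0.5 → 0.500.

0.500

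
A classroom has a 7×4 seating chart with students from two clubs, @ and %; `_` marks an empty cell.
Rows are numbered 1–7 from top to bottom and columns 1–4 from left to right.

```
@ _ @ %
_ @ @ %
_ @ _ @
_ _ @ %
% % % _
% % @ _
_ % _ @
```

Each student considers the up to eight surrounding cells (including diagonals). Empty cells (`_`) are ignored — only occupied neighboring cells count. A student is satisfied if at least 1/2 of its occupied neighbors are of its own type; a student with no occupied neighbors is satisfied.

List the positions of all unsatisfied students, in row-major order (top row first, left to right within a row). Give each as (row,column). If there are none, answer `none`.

Row 1: (1,1)@ 1/1 satisfied · (1,3)@ 2/4 satisfied · (1,4)% 1/3 not
Row 2: (2,2)@ 4/4 satisfied · (2,3)@ 4/6 satisfied · (2,4)% 1/4 not
Row 3: (3,2)@ 3/3 satisfied · (3,4)@ 2/4 satisfied
Row 4: (4,3)@ 2/5 not · (4,4)% 1/3 not
Row 5: (5,1)% 3/3 satisfied · (5,2)% 4/6 satisfied · (5,3)% 3/5 satisfied
Row 6: (6,1)% 4/4 satisfied · (6,2)% 5/6 satisfied · (6,3)@ 1/5 not
Row 7: (7,2)% 2/3 satisfied · (7,4)@ 1/1 satisfied

(1,4), (2,4), (4,3), (4,4), (6,3)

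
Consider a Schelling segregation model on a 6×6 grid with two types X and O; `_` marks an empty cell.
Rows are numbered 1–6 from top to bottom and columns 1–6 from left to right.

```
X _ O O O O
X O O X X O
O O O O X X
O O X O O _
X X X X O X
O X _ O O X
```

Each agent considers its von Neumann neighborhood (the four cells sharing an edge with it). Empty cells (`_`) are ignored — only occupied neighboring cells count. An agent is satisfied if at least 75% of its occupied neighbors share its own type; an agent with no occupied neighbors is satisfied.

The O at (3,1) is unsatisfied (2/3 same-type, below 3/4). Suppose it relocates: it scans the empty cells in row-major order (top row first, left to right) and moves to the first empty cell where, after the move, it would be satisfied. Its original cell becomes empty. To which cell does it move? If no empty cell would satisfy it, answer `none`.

none

Vacating (3,1). Empty cells in order:
  (1,2): 2/3 same-type → still unsatisfied.
  (4,6): 1/3 same-type → still unsatisfied.
  (6,3): 1/3 same-type → still unsatisfied.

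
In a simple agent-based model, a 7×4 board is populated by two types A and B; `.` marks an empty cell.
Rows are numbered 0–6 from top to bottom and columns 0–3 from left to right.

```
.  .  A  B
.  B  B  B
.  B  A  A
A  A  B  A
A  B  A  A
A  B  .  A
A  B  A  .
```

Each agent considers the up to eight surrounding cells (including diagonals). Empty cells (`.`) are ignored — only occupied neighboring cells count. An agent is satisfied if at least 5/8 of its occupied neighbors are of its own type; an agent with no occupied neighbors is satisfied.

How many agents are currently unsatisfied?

(0,2)A 0/4 not
(0,3)B 2/3 satisfied
(1,1)B 2/4 not
(1,2)B 4/7 not
(1,3)B 2/5 not
(2,1)B 3/6 not
(2,2)A 3/8 not
(2,3)A 2/5 not
(3,0)A 2/4 not
(3,1)A 4/7 not
(3,2)B 2/8 not
(3,3)A 4/5 satisfied
(4,0)A 3/5 not
(4,1)B 2/7 not
(4,2)A 4/7 not
(4,3)A 3/4 satisfied
(5,0)A 2/5 not
(5,1)B 2/7 not
(5,3)A 3/3 satisfied
(6,0)A 1/3 not
(6,1)B 1/4 not
(6,2)A 1/3 not
Unsatisfied: (0,2), (1,1), (1,2), (1,3), (2,1), (2,2), (2,3), (3,0), (3,1), (3,2), (4,0), (4,1), (4,2), (5,0), (5,1), (6,0), (6,1), (6,2) — 18 in total.

18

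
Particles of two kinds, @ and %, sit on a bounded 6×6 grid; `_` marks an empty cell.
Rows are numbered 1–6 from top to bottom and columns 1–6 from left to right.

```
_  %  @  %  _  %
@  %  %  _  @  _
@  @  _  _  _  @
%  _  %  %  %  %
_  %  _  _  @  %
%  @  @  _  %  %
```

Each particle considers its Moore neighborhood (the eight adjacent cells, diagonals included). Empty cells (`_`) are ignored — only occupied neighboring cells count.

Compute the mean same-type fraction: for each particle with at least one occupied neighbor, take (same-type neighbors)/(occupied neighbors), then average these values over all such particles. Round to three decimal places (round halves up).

(1,2)% 2/4
(1,3)@ 0/4
(1,4)% 1/3
(1,6)% 0/1
(2,1)@ 2/4
(2,2)% 2/6
(2,3)% 3/5
(2,5)@ 1/3
(3,1)@ 2/4
(3,2)@ 2/6
(3,6)@ 1/3
(4,1)% 1/3
(4,3)% 2/3
(4,4)% 2/3
(4,5)% 3/5
(4,6)% 2/4
(5,2)% 3/5
(5,5)@ 0/6
(5,6)% 4/5
(6,1)% 1/2
(6,2)@ 1/3
(6,3)@ 1/2
(6,5)% 2/3
(6,6)% 2/3
Sum over 24 particles: 2/4 + 0/4 + 1/3 + 0/1 + 2/4 + 2/6 + 3/5 + 1/3 + 2/4 + 2/6 + 1/3 + 1/3 + 2/3 + 2/3 + 3/5 + 2/4 + 3/5 + 0/6 + 4/5 + 1/2 + 1/3 + 1/2 + 2/3 + 2/3 = 53/5; mean = 53/5 ÷ 24 = 53/120 = 0.441666… → 0.442.

0.442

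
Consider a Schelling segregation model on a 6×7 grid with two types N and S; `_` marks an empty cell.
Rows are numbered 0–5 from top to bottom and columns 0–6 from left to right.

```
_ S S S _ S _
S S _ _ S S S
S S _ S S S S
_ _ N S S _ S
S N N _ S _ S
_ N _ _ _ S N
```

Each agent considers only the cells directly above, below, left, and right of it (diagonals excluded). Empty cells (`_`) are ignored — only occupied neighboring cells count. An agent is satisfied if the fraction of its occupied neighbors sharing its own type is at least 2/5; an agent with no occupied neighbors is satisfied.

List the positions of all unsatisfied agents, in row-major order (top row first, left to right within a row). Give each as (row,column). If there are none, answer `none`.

(0,1)S 2/2 ✓
(0,2)S 2/2 ✓
(0,3)S 1/1 ✓
(0,5)S 1/1 ✓
(1,0)S 2/2 ✓
(1,1)S 3/3 ✓
(1,4)S 2/2 ✓
(1,5)S 4/4 ✓
(1,6)S 2/2 ✓
(2,0)S 2/2 ✓
(2,1)S 2/2 ✓
(2,3)S 2/2 ✓
(2,4)S 4/4 ✓
(2,5)S 3/3 ✓
(2,6)S 3/3 ✓
(3,2)N 1/2 ✓
(3,3)S 2/3 ✓
(3,4)S 3/3 ✓
(3,6)S 2/2 ✓
(4,0)S 0/1 ✗
(4,1)N 2/3 ✓
(4,2)N 2/2 ✓
(4,4)S 1/1 ✓
(4,6)S 1/2 ✓
(5,1)N 1/1 ✓
(5,5)S 0/1 ✗
(5,6)N 0/2 ✗

(4,0), (5,5), (5,6)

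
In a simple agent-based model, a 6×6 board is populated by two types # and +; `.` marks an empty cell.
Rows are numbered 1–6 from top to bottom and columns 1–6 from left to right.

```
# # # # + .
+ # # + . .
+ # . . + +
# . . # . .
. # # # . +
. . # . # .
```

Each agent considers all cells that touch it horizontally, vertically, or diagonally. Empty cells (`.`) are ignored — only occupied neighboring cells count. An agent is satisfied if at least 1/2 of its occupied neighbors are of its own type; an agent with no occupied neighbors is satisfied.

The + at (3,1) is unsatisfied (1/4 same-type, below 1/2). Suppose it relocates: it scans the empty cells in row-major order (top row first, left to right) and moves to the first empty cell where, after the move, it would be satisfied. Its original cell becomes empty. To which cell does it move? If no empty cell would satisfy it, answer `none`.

Vacating (3,1). Empty cells in order:
  (1,6): 1/1 same-type → satisfied — stop here.

(1,6)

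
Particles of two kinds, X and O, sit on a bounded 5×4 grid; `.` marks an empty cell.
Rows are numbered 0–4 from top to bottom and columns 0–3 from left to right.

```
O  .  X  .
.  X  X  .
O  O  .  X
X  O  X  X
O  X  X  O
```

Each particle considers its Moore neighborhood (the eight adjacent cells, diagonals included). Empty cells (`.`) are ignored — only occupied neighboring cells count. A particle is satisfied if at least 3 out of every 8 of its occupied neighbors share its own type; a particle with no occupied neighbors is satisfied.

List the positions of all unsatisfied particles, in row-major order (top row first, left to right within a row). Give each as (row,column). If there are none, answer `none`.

(0,0), (2,1), (3,0), (4,0), (4,3)

(0,0)O 0/1 unhappy
(0,2)X 2/2 ok
(1,1)X 2/5 ok
(1,2)X 3/4 ok
(2,0)O 2/4 ok
(2,1)O 2/6 unhappy
(2,3)X 3/3 ok
(3,0)X 1/5 unhappy
(3,1)O 3/7 ok
(3,2)X 4/7 ok
(3,3)X 3/4 ok
(4,0)O 1/3 unhappy
(4,1)X 3/5 ok
(4,2)X 3/5 ok
(4,3)O 0/3 unhappy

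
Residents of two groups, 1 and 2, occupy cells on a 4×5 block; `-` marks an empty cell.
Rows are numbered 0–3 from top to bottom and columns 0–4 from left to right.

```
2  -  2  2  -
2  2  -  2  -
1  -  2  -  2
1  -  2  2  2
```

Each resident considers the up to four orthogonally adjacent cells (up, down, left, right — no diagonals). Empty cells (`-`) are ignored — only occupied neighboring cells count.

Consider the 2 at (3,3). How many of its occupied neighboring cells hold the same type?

Occupied neighbors of (3,3): (3,2)=2, (3,4)=2.
Same type (2): 2 of 2.

2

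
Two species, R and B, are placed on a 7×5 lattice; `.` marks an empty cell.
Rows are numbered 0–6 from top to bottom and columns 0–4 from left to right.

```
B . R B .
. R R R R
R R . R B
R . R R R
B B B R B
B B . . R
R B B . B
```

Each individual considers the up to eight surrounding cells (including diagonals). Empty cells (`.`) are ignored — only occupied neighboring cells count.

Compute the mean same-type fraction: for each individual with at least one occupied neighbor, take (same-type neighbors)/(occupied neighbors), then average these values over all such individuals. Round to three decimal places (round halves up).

0.554

Row 0: (0,0)B 0/1 · (0,2)R 3/4 · (0,3)B 0/4
Row 1: (1,1)R 4/5 · (1,2)R 5/6 · (1,3)R 4/6 · (1,4)R 2/4
Row 2: (2,0)R 3/3 · (2,1)R 5/5 · (2,3)R 6/7 · (2,4)B 0/5
Row 3: (3,0)R 2/4 · (3,2)R 4/6 · (3,3)R 4/7 · (3,4)R 3/5
Row 4: (4,0)B 3/4 · (4,1)B 4/6 · (4,2)B 2/5 · (4,3)R 4/6 · (4,4)B 0/4
Row 5: (5,0)B 4/5 · (5,1)B 6/7 · (5,4)R 1/3
Row 6: (6,0)R 0/3 · (6,1)B 3/4 · (6,2)B 2/2 · (6,4)B 0/1
Sum over 27 individuals: 0/1 + 3/4 + 0/4 + 4/5 + 5/6 + 4/6 + 2/4 + 3/3 + 5/5 + 6/7 + 0/5 + 2/4 + 4/6 + 4/7 + 3/5 + 3/4 + 4/6 + 2/5 + 4/6 + 0/4 + 4/5 + 6/7 + 1/3 + 0/3 + 3/4 + 2/2 + 0/1 = 6287/420; mean = 6287/420 ÷ 27 = 6287/11340 = 0.554409… → 0.554.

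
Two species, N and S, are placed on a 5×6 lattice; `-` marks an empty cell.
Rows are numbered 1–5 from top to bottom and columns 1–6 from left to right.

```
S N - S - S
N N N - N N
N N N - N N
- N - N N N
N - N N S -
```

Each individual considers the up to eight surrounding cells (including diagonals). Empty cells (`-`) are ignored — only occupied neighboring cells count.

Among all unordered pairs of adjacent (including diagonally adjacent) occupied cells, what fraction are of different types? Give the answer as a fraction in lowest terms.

11/48

Scan each occupied cell's neighbors to the right and below (and the two forward diagonals) so each pair is counted once.
Row 1: S(1,1)–N(1,2)≠ S(1,1)–N(2,1)≠ S(1,1)–N(2,2)≠ N(1,2)–N(2,2)= N(1,2)–N(2,3)= N(1,2)–N(2,1)= S(1,4)–N(2,5)≠ S(1,4)–N(2,3)≠ S(1,6)–N(2,6)≠ S(1,6)–N(2,5)≠  → 7/10 unlike.
Row 2: N(2,1)–N(2,2)= N(2,1)–N(3,1)= N(2,1)–N(3,2)= N(2,2)–N(2,3)= N(2,2)–N(3,2)= N(2,2)–N(3,3)= N(2,2)–N(3,1)= N(2,3)–N(3,3)= N(2,3)–N(3,2)= N(2,5)–N(2,6)= N(2,5)–N(3,5)= N(2,5)–N(3,6)= N(2,6)–N(3,6)= N(2,6)–N(3,5)=  → 0/14 unlike.
Row 3: N(3,1)–N(3,2)= N(3,1)–N(4,2)= N(3,2)–N(3,3)= N(3,2)–N(4,2)= N(3,3)–N(4,4)= N(3,3)–N(4,2)= N(3,5)–N(3,6)= N(3,5)–N(4,5)= N(3,5)–N(4,6)= N(3,5)–N(4,4)= N(3,6)–N(4,6)= N(3,6)–N(4,5)=  → 0/12 unlike.
Row 4: N(4,2)–N(5,3)= N(4,2)–N(5,1)= N(4,4)–N(4,5)= N(4,4)–N(5,4)= N(4,4)–S(5,5)≠ N(4,4)–N(5,3)= N(4,5)–N(4,6)= N(4,5)–S(5,5)≠ N(4,5)–N(5,4)= N(4,6)–S(5,5)≠  → 3/10 unlike.
Row 5: N(5,3)–N(5,4)= N(5,4)–S(5,5)≠  → 1/2 unlike.
Total adjacent occupied pairs: 48; unlike-type pairs: 11.
11/48 is already in lowest terms.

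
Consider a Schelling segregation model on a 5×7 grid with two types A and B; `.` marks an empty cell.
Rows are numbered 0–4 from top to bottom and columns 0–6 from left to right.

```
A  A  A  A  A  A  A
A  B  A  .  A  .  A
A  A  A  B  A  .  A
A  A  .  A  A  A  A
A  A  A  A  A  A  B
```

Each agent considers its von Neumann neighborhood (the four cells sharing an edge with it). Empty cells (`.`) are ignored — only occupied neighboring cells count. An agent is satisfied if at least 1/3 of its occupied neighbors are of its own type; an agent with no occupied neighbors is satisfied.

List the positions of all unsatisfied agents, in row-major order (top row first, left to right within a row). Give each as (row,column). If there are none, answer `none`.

(1,1), (2,3), (4,6)

Row 0: (0,0)A 2/2 satisfied · (0,1)A 2/3 satisfied · (0,2)A 3/3 satisfied · (0,3)A 2/2 satisfied · (0,4)A 3/3 satisfied · (0,5)A 2/2 satisfied · (0,6)A 2/2 satisfied
Row 1: (1,0)A 2/3 satisfied · (1,1)B 0/4 not · (1,2)A 2/3 satisfied · (1,4)A 2/2 satisfied · (1,6)A 2/2 satisfied
Row 2: (2,0)A 3/3 satisfied · (2,1)A 3/4 satisfied · (2,2)A 2/3 satisfied · (2,3)B 0/3 not · (2,4)A 2/3 satisfied · (2,6)A 2/2 satisfied
Row 3: (3,0)A 3/3 satisfied · (3,1)A 3/3 satisfied · (3,3)A 2/3 satisfied · (3,4)A 4/4 satisfied · (3,5)A 3/3 satisfied · (3,6)A 2/3 satisfied
Row 4: (4,0)A 2/2 satisfied · (4,1)A 3/3 satisfied · (4,2)A 2/2 satisfied · (4,3)A 3/3 satisfied · (4,4)A 3/3 satisfied · (4,5)A 2/3 satisfied · (4,6)B 0/2 not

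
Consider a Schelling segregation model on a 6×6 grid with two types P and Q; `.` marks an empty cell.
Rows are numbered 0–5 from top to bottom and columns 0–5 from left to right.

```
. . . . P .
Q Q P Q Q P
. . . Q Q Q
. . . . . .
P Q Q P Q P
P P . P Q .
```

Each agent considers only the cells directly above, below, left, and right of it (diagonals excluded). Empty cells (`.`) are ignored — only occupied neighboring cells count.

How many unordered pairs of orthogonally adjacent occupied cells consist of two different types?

11

Scan each occupied cell's neighbors to the right and below so each pair is counted once.
Row 0: P(0,4)–Q(1,4)≠  → 1/1 unlike.
Row 1: Q(1,0)–Q(1,1)= Q(1,1)–P(1,2)≠ P(1,2)–Q(1,3)≠ Q(1,3)–Q(1,4)= Q(1,3)–Q(2,3)= Q(1,4)–P(1,5)≠ Q(1,4)–Q(2,4)= P(1,5)–Q(2,5)≠  → 4/8 unlike.
Row 2: Q(2,3)–Q(2,4)= Q(2,4)–Q(2,5)=  → 0/2 unlike.
Row 4: P(4,0)–Q(4,1)≠ P(4,0)–P(5,0)= Q(4,1)–Q(4,2)= Q(4,1)–P(5,1)≠ Q(4,2)–P(4,3)≠ P(4,3)–Q(4,4)≠ P(4,3)–P(5,3)= Q(4,4)–P(4,5)≠ Q(4,4)–Q(5,4)=  → 5/9 unlike.
Row 5: P(5,0)–P(5,1)= P(5,3)–Q(5,4)≠  → 1/2 unlike.
Total adjacent occupied pairs: 22; unlike-type pairs: 11.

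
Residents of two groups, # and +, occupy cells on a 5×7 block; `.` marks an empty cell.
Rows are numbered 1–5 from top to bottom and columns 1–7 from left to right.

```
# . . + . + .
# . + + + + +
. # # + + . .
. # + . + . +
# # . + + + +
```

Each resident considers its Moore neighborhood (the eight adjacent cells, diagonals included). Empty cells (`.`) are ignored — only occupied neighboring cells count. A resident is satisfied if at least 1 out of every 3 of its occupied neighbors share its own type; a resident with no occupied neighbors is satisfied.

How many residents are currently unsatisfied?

0

(1,1)# 1/1 ok
(1,4)+ 3/3 ok
(1,6)+ 3/3 ok
(2,1)# 2/2 ok
(2,3)+ 3/5 ok
(2,4)+ 5/6 ok
(2,5)+ 6/6 ok
(2,6)+ 4/4 ok
(2,7)+ 2/2 ok
(3,2)# 3/5 ok
(3,3)# 2/6 ok
(3,4)+ 6/7 ok
(3,5)+ 5/5 ok
(4,2)# 4/5 ok
(4,3)+ 2/6 ok
(4,5)+ 5/5 ok
(4,7)+ 2/2 ok
(5,1)# 2/2 ok
(5,2)# 2/3 ok
(5,4)+ 3/3 ok
(5,5)+ 3/3 ok
(5,6)+ 4/4 ok
(5,7)+ 2/2 ok
Every one meets the threshold.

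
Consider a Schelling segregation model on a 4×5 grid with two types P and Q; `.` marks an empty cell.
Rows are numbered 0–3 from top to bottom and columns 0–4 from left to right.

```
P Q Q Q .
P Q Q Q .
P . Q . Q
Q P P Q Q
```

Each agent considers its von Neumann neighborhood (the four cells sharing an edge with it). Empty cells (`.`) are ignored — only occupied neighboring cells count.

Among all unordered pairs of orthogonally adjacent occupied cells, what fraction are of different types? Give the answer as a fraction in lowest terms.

Scan each occupied cell's neighbors to the right and below so each pair is counted once.
Row 0: P(0,0)–Q(0,1)≠ P(0,0)–P(1,0)= Q(0,1)–Q(0,2)= Q(0,1)–Q(1,1)= Q(0,2)–Q(0,3)= Q(0,2)–Q(1,2)= Q(0,3)–Q(1,3)=  → 1/7 unlike.
Row 1: P(1,0)–Q(1,1)≠ P(1,0)–P(2,0)= Q(1,1)–Q(1,2)= Q(1,2)–Q(1,3)= Q(1,2)–Q(2,2)=  → 1/5 unlike.
Row 2: P(2,0)–Q(3,0)≠ Q(2,2)–P(3,2)≠ Q(2,4)–Q(3,4)=  → 2/3 unlike.
Row 3: Q(3,0)–P(3,1)≠ P(3,1)–P(3,2)= P(3,2)–Q(3,3)≠ Q(3,3)–Q(3,4)=  → 2/4 unlike.
Total adjacent occupied pairs: 19; unlike-type pairs: 6.
6/19 is already in lowest terms.

6/19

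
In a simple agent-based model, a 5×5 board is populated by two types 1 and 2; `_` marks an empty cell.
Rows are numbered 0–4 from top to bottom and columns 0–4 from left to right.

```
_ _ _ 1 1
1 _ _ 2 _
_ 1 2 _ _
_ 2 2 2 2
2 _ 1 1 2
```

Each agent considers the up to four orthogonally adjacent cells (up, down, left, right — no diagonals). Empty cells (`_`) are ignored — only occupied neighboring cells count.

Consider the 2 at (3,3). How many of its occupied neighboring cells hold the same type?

2

Occupied neighbors of (3,3): (4,3)=1, (3,2)=2, (3,4)=2.
Same type (2): 2 of 3.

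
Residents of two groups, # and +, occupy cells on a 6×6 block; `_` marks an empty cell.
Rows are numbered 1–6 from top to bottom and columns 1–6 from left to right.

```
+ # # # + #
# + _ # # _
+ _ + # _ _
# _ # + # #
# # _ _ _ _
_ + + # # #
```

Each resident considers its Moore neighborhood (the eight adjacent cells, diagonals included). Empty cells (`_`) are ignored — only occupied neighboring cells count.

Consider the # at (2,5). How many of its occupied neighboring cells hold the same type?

Occupied neighbors of (2,5): (1,4)=#, (1,5)=+, (1,6)=#, (2,4)=#, (3,4)=#.
Same type (#): 4 of 5.

4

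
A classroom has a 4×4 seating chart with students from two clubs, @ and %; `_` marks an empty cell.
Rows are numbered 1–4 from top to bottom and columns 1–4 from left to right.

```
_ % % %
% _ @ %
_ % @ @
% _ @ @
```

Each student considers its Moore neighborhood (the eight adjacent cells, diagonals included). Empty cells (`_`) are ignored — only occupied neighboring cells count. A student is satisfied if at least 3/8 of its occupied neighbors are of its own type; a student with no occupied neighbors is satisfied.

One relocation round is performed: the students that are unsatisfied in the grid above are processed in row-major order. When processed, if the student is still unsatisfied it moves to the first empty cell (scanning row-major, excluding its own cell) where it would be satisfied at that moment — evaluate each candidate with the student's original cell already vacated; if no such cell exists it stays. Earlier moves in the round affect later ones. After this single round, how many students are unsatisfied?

0

Initially unsatisfied (in order): (2,3).
  (2,3) → (4,2).
Resulting grid:
_ % % %
% _ _ %
_ % @ @
% @ @ @
All satisfied now.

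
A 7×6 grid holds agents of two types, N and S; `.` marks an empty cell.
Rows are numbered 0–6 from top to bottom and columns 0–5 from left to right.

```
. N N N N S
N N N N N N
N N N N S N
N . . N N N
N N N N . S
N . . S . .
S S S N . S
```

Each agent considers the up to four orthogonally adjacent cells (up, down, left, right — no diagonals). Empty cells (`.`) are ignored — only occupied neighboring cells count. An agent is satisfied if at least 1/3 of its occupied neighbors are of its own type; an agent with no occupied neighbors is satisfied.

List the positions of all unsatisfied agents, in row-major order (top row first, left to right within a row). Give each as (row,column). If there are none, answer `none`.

(0,5), (2,4), (4,5), (5,3), (6,3)

Row 0: (0,1)N 2/2 satisfied · (0,2)N 3/3 satisfied · (0,3)N 3/3 satisfied · (0,4)N 2/3 satisfied · (0,5)S 0/2 not
Row 1: (1,0)N 2/2 satisfied · (1,1)N 4/4 satisfied · (1,2)N 4/4 satisfied · (1,3)N 4/4 satisfied · (1,4)N 3/4 satisfied · (1,5)N 2/3 satisfied
Row 2: (2,0)N 3/3 satisfied · (2,1)N 3/3 satisfied · (2,2)N 3/3 satisfied · (2,3)N 3/4 satisfied · (2,4)S 0/4 not · (2,5)N 2/3 satisfied
Row 3: (3,0)N 2/2 satisfied · (3,3)N 3/3 satisfied · (3,4)N 2/3 satisfied · (3,5)N 2/3 satisfied
Row 4: (4,0)N 3/3 satisfied · (4,1)N 2/2 satisfied · (4,2)N 2/2 satisfied · (4,3)N 2/3 satisfied · (4,5)S 0/1 not
Row 5: (5,0)N 1/2 satisfied · (5,3)S 0/2 not
Row 6: (6,0)S 1/2 satisfied · (6,1)S 2/2 satisfied · (6,2)S 1/2 satisfied · (6,3)N 0/2 not · (6,5)S 0/0 satisfied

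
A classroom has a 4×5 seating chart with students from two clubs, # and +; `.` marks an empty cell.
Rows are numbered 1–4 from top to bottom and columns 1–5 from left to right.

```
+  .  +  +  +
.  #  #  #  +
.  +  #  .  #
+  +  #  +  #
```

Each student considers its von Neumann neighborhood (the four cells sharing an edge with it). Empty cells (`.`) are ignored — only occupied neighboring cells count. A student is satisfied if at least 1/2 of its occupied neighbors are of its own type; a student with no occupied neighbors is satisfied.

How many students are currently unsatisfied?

Row 1: (1,1)+ 0/0 ✓ · (1,3)+ 1/2 ✓ · (1,4)+ 2/3 ✓ · (1,5)+ 2/2 ✓
Row 2: (2,2)# 1/2 ✓ · (2,3)# 3/4 ✓ · (2,4)# 1/3 ✗ · (2,5)+ 1/3 ✗
Row 3: (3,2)+ 1/3 ✗ · (3,3)# 2/3 ✓ · (3,5)# 1/2 ✓
Row 4: (4,1)+ 1/1 ✓ · (4,2)+ 2/3 ✓ · (4,3)# 1/3 ✗ · (4,4)+ 0/2 ✗ · (4,5)# 1/2 ✓
Unsatisfied: (2,4), (2,5), (3,2), (4,3), (4,4) — 5 in total.

5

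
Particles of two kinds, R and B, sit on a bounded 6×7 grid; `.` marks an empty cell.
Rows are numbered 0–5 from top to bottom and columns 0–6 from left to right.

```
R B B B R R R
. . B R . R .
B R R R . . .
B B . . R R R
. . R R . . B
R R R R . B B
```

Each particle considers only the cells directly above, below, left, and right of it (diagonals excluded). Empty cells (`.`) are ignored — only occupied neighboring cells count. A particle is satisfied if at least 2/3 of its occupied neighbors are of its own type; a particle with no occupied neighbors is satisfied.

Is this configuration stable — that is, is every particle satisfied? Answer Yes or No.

(0,0)R 0/1 unhappy
(0,1)B 1/2 unhappy
(0,2)B 3/3 ok
(0,3)B 1/3 unhappy
(0,4)R 1/2 unhappy
(0,5)R 3/3 ok
(0,6)R 1/1 ok
(1,2)B 1/3 unhappy
(1,3)R 1/3 unhappy
(1,5)R 1/1 ok
(2,0)B 1/2 unhappy
(2,1)R 1/3 unhappy
(2,2)R 2/3 ok
(2,3)R 2/2 ok
(3,0)B 2/2 ok
(3,1)B 1/2 unhappy
(3,4)R 1/1 ok
(3,5)R 2/2 ok
(3,6)R 1/2 unhappy
(4,2)R 2/2 ok
(4,3)R 2/2 ok
(4,6)B 1/2 unhappy
(5,0)R 1/1 ok
(5,1)R 2/2 ok
(5,2)R 3/3 ok
(5,3)R 2/2 ok
(5,5)B 1/1 ok
(5,6)B 2/2 ok
For instance (0,0) has only 0/1 same-type neighbors, below 2/3.

No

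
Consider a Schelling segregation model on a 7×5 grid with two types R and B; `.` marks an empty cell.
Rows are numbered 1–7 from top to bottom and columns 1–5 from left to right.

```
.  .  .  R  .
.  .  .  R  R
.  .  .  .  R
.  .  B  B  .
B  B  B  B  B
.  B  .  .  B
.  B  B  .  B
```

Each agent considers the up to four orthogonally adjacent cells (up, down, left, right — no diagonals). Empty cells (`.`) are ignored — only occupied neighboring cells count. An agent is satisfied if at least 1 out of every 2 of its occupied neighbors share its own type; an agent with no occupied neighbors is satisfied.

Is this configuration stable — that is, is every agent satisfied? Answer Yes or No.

Yes

(1,4)R 1/1 ✓
(2,4)R 2/2 ✓
(2,5)R 2/2 ✓
(3,5)R 1/1 ✓
(4,3)B 2/2 ✓
(4,4)B 2/2 ✓
(5,1)B 1/1 ✓
(5,2)B 3/3 ✓
(5,3)B 3/3 ✓
(5,4)B 3/3 ✓
(5,5)B 2/2 ✓
(6,2)B 2/2 ✓
(6,5)B 2/2 ✓
(7,2)B 2/2 ✓
(7,3)B 1/1 ✓
(7,5)B 1/1 ✓
All meet the threshold, so the configuration is stable.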